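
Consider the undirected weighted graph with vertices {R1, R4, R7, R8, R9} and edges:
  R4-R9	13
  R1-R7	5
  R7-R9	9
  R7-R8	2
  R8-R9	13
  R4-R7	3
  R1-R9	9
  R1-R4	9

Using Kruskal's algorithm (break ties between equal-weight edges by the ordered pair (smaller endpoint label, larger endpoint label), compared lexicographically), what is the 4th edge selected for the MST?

Kruskal's algorithm — process edges by increasing weight (ties by edge label):
R7-R8 (2): add — endpoints in different components.
R4-R7 (3): add — endpoints in different components.
R1-R7 (5): add — endpoints in different components.
R1-R4 (9): skip — R4 and R1 already connected.
R1-R9 (9): add — endpoints in different components.
The 4th edge added is R1-R9.

R1-R9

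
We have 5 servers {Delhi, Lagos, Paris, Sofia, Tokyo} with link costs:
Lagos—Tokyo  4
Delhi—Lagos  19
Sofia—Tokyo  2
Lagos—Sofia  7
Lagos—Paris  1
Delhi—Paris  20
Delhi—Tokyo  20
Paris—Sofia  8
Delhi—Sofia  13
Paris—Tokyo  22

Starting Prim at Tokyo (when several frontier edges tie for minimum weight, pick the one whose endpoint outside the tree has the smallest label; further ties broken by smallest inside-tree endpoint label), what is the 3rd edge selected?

Prim, starting at Tokyo.
Step 1: frontier [Sofia—Tokyo 2, Lagos—Tokyo 4, Delhi—Tokyo 20, Paris—Tokyo 22] → take Sofia—Tokyo (2); add Sofia.
Step 2: frontier [Lagos—Sofia 7, Paris—Sofia 8, Delhi—Sofia 13, Lagos—Tokyo 4, Delhi—Tokyo 20, Paris—Tokyo 22] → take Lagos—Tokyo (4); add Lagos.
Step 3: frontier [Lagos—Paris 1, Delhi—Lagos 19, Paris—Sofia 8, Delhi—Sofia 13, Delhi—Tokyo 20, Paris—Tokyo 22] → take Lagos—Paris (1); add Paris.
Step 4: frontier [Delhi—Lagos 19, Delhi—Paris 20, Delhi—Sofia 13, Delhi—Tokyo 20] → take Delhi—Sofia (13); add Delhi.
The 3rd edge added is Lagos—Paris.

Lagos-Paris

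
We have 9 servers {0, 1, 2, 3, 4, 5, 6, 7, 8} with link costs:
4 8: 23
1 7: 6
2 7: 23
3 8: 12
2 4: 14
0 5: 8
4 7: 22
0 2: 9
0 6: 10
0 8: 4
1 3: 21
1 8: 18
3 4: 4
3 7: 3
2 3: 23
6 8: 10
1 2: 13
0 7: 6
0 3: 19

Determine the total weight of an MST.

50

Prim, starting at 5.
Step 1: cheapest edge leaving the tree is 0 5 (8); add 0.
Step 2: cheapest edge leaving the tree is 0 8 (4); add 8.
Step 3: cheapest edge leaving the tree is 0 7 (6); add 7.
Step 4: cheapest edge leaving the tree is 3 7 (3); add 3.
Step 5: cheapest edge leaving the tree is 3 4 (4); add 4.
Step 6: cheapest edge leaving the tree is 1 7 (6); add 1.
Step 7: cheapest edge leaving the tree is 0 2 (9); add 2.
Step 8: cheapest edge leaving the tree is 0 6 (10); add 6.
MST edges: 0 5, 0 8, 0 7, 3 7, 3 4, 1 7, 0 2, 0 6; total weight 8+4+6+3+4+6+9+10 = 50.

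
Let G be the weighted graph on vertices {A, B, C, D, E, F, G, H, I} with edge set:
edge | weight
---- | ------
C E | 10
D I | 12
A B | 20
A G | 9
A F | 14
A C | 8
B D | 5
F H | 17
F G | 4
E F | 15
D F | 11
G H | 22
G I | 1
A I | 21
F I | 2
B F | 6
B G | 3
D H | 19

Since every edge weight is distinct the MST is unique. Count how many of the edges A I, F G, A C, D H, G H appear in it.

Kruskal: consider edges lightest-first.
G I (1): add — endpoints in different components.
F I (2): add — endpoints in different components.
B G (3): add — endpoints in different components.
F G (4): skip — F and G already connected.
B D (5): add — endpoints in different components.
B F (6): skip — B and F already connected.
A C (8): add — endpoints in different components.
A G (9): add — endpoints in different components.
C E (10): add — endpoints in different components.
D F (11): skip — D and F already connected.
D I (12): skip — D and I already connected.
A F (14): skip — A and F already connected.
E F (15): skip — E and F already connected.
F H (17): add — endpoints in different components.
MST edge set: {G I, F I, B G, B D, A C, A G, C E, F H}.
Of the listed edges, {A C} are in the MST → 1.

1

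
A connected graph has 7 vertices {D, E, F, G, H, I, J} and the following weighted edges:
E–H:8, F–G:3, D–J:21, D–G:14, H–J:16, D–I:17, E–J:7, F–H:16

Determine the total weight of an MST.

Prim's algorithm from E:
Step 1: cheapest edge leaving the tree is E–J (7); add J.
Step 2: cheapest edge leaving the tree is E–H (8); add H.
Step 3: cheapest edge leaving the tree is F–H (16); add F.
Step 4: cheapest edge leaving the tree is F–G (3); add G.
Step 5: cheapest edge leaving the tree is D–G (14); add D.
Step 6: cheapest edge leaving the tree is D–I (17); add I.
MST edges: E–J, E–H, F–H, F–G, D–G, D–I; total weight 7+8+16+3+14+17 = 65.

65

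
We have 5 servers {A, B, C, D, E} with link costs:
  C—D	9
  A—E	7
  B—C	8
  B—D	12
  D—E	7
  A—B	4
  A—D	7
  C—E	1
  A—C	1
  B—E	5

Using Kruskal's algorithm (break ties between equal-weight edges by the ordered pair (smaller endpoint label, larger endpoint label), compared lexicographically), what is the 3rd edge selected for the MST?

Kruskal: consider edges lightest-first.
A—C (1): add — endpoints in different components.
C—E (1): add — endpoints in different components.
A—B (4): add — endpoints in different components.
B—E (5): skip — B and E already connected.
A—D (7): add — endpoints in different components.
The 3rd edge added is A—B.

A-B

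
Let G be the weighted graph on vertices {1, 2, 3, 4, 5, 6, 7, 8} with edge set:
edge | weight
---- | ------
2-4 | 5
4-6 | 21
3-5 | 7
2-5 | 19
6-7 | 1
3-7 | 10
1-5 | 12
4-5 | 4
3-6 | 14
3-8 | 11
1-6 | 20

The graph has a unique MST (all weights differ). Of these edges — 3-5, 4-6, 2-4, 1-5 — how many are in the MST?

3

Kruskal's algorithm — process edges by increasing weight (ties by edge label):
6-7 (1): add — endpoints in different components.
4-5 (4): add — endpoints in different components.
2-4 (5): add — endpoints in different components.
3-5 (7): add — endpoints in different components.
3-7 (10): add — endpoints in different components.
3-8 (11): add — endpoints in different components.
1-5 (12): add — endpoints in different components.
MST edge set: {6-7, 4-5, 2-4, 3-5, 3-7, 3-8, 1-5}.
Of the listed edges, {3-5, 2-4, 1-5} are in the MST → 3.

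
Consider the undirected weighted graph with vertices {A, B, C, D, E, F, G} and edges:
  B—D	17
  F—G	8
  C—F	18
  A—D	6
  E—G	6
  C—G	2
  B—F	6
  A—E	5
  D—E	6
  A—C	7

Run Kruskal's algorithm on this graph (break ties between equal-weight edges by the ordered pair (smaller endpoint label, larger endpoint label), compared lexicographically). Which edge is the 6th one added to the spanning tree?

Kruskal: consider edges lightest-first.
C—G (2): add — endpoints in different components.
A—E (5): add — endpoints in different components.
A—D (6): add — endpoints in different components.
B—F (6): add — endpoints in different components.
D—E (6): skip — D and E already connected.
E—G (6): add — endpoints in different components.
A—C (7): skip — A and C already connected.
F—G (8): add — endpoints in different components.
The 6th edge added is F—G.

F-G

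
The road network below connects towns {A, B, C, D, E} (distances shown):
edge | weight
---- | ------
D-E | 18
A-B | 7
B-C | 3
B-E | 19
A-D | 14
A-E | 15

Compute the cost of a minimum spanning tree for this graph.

Kruskal's algorithm — process edges by increasing weight (ties by edge label):
B-C (3): add — endpoints in different components.
A-B (7): add — endpoints in different components.
A-D (14): add — endpoints in different components.
A-E (15): add — endpoints in different components.
MST edges: B-C, A-B, A-D, A-E; total weight 3+7+14+15 = 39.

39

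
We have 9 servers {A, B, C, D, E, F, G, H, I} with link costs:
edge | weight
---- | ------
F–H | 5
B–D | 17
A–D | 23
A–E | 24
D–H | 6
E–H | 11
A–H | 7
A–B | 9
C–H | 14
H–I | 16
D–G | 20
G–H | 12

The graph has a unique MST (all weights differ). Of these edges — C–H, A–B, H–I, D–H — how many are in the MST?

Kruskal: consider edges lightest-first.
F–H (5): add — endpoints in different components.
D–H (6): add — endpoints in different components.
A–H (7): add — endpoints in different components.
A–B (9): add — endpoints in different components.
E–H (11): add — endpoints in different components.
G–H (12): add — endpoints in different components.
C–H (14): add — endpoints in different components.
H–I (16): add — endpoints in different components.
MST edge set: {F–H, D–H, A–H, A–B, E–H, G–H, C–H, H–I}.
Of the listed edges, {C–H, A–B, H–I, D–H} are in the MST → 4.

4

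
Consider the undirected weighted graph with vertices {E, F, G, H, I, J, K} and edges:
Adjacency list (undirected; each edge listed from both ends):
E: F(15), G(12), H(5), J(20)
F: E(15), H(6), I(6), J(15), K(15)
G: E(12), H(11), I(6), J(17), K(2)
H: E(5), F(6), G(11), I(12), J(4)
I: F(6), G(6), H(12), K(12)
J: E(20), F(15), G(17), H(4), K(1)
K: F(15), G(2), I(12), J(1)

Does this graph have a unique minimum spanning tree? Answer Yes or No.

Kruskal: consider edges lightest-first.
J–K (1): add. Components now {E} {F} {G} {H} {I} {J,K}
G–K (2): add. Components now {E} {F} {G,J,K} {H} {I}
H–J (4): add. Components now {E} {F} {G,H,J,K} {I}
E–H (5): add. Components now {E,G,H,J,K} {F} {I}
F–H (6): add. Components now {E,F,G,H,J,K} {I}
F–I (6): add. Components now {E,F,G,H,I,J,K}
Non-tree edge G–I has weight 6, equal to the heaviest edge on its tree cycle — swapping gives another MST of the same weight. Not unique.

No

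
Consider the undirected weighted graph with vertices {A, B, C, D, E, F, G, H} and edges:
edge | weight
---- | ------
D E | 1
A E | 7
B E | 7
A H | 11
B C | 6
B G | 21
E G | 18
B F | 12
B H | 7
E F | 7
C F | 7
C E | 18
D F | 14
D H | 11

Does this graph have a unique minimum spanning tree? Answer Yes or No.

Sort edges by weight, then run Kruskal:
D E (1): add — endpoints in different components.
B C (6): add — endpoints in different components.
A E (7): add — endpoints in different components.
B E (7): add — endpoints in different components.
B H (7): add — endpoints in different components.
C F (7): add — endpoints in different components.
E F (7): skip — E and F already connected.
A H (11): skip — A and H already connected.
D H (11): skip — D and H already connected.
B F (12): skip — B and F already connected.
D F (14): skip — D and F already connected.
C E (18): skip — C and E already connected.
E G (18): add — endpoints in different components.
Non-tree edge E F has weight 7, equal to the heaviest edge on its tree cycle — swapping gives another MST of the same weight. Not unique.

No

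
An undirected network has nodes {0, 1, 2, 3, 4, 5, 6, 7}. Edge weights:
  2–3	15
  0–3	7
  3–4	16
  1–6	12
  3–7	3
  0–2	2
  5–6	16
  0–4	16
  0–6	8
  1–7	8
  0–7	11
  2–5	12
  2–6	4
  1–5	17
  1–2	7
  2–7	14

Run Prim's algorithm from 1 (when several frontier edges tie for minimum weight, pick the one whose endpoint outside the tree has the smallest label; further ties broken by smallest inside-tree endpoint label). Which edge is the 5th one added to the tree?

3-7

Prim's algorithm from 1:
Step 1: cheapest edge leaving the tree is 1–2 (7); add 2.
Step 2: cheapest edge leaving the tree is 0–2 (2); add 0.
Step 3: cheapest edge leaving the tree is 2–6 (4); add 6.
Step 4: cheapest edge leaving the tree is 0–3 (7); add 3.
Step 5: cheapest edge leaving the tree is 3–7 (3); add 7.
Step 6: cheapest edge leaving the tree is 2–5 (12); add 5.
Step 7: cheapest edge leaving the tree is 0–4 (16); add 4.
The 5th edge added is 3–7.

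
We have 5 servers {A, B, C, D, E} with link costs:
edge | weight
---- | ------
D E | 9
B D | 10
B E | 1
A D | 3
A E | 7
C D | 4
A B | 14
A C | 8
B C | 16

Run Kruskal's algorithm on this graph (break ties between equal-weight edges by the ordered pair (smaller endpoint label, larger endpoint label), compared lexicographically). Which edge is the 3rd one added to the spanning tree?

C-D

Sort edges by weight, then run Kruskal:
B E (1): add. Components now {A} {B,E} {C} {D}
A D (3): add. Components now {A,D} {B,E} {C}
C D (4): add. Components now {A,C,D} {B,E}
A E (7): add. Components now {A,B,C,D,E}
The 3rd edge added is C D.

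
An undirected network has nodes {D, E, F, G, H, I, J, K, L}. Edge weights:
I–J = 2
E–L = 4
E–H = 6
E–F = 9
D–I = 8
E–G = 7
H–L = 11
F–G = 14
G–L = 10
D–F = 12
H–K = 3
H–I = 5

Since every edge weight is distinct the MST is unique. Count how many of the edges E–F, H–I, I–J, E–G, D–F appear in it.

Sort edges by weight, then run Kruskal:
I–J (2): add — endpoints in different components.
H–K (3): add — endpoints in different components.
E–L (4): add — endpoints in different components.
H–I (5): add — endpoints in different components.
E–H (6): add — endpoints in different components.
E–G (7): add — endpoints in different components.
D–I (8): add — endpoints in different components.
E–F (9): add — endpoints in different components.
MST edge set: {I–J, H–K, E–L, H–I, E–H, E–G, D–I, E–F}.
Of the listed edges, {E–F, H–I, I–J, E–G} are in the MST → 4.

4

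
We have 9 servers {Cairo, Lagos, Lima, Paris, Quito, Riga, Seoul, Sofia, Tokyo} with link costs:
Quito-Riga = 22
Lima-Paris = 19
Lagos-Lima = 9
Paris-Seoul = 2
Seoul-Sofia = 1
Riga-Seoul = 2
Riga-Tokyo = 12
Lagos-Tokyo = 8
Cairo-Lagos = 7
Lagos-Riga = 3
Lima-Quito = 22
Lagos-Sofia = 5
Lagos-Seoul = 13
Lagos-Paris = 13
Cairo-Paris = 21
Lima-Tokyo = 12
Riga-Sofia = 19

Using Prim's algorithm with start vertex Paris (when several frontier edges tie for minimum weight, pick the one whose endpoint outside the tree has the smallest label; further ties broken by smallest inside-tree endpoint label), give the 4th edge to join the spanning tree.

Prim's algorithm from Paris:
Step 1: cheapest edge leaving the tree is Paris-Seoul (2); add Seoul.
Step 2: cheapest edge leaving the tree is Seoul-Sofia (1); add Sofia.
Step 3: cheapest edge leaving the tree is Riga-Seoul (2); add Riga.
Step 4: cheapest edge leaving the tree is Lagos-Riga (3); add Lagos.
Step 5: cheapest edge leaving the tree is Cairo-Lagos (7); add Cairo.
Step 6: cheapest edge leaving the tree is Lagos-Tokyo (8); add Tokyo.
Step 7: cheapest edge leaving the tree is Lagos-Lima (9); add Lima.
Step 8: cheapest edge leaving the tree is Lima-Quito (22); add Quito.
The 4th edge added is Lagos-Riga.

Lagos-Riga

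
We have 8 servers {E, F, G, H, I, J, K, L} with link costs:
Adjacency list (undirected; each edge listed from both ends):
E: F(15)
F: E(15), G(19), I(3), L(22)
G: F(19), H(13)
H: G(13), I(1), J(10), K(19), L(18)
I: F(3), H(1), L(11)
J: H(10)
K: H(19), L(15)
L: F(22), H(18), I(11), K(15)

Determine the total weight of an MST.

Prim's algorithm from L:
Step 1: cheapest edge leaving the tree is I—L (11); add I.
Step 2: cheapest edge leaving the tree is H—I (1); add H.
Step 3: cheapest edge leaving the tree is F—I (3); add F.
Step 4: cheapest edge leaving the tree is H—J (10); add J.
Step 5: cheapest edge leaving the tree is G—H (13); add G.
Step 6: cheapest edge leaving the tree is E—F (15); add E.
Step 7: cheapest edge leaving the tree is K—L (15); add K.
MST edges: I—L, H—I, F—I, H—J, G—H, E—F, K—L; total weight 11+1+3+10+13+15+15 = 68.

68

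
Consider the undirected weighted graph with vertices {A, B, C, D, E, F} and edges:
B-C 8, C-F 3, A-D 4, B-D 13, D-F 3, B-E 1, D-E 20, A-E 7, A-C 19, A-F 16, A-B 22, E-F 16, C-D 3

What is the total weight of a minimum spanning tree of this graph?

18

Prim, starting at D.
Step 1: cheapest edge leaving the tree is C-D (3); add C.
Step 2: cheapest edge leaving the tree is C-F (3); add F.
Step 3: cheapest edge leaving the tree is A-D (4); add A.
Step 4: cheapest edge leaving the tree is A-E (7); add E.
Step 5: cheapest edge leaving the tree is B-E (1); add B.
MST edges: C-D, C-F, A-D, A-E, B-E; total weight 3+3+4+7+1 = 18.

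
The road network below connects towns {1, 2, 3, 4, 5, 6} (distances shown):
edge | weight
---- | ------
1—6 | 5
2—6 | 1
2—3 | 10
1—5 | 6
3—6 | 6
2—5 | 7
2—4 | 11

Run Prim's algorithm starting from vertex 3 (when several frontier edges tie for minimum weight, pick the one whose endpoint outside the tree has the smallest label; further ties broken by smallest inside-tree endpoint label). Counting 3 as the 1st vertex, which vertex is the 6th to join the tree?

Prim, starting at 3.
Step 1: frontier [3—6 6, 2—3 10] → take 3—6 (6); add 6.
Step 2: frontier [2—3 10, 2—6 1, 1—6 5] → take 2—6 (1); add 2.
Step 3: frontier [2—5 7, 2—4 11, 1—6 5] → take 1—6 (5); add 1.
Step 4: frontier [1—5 6, 2—5 7, 2—4 11] → take 1—5 (6); add 5.
Step 5: frontier [2—4 11] → take 2—4 (11); add 4.
Vertex order: 3, 6, 2, 1, 5, 4. The 6th vertex is 4.

4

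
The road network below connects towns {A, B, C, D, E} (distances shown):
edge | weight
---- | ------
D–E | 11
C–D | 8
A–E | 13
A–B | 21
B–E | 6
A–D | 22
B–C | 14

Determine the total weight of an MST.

38

Sort edges by weight, then run Kruskal:
B–E (6): add. Components now {A} {B,E} {C} {D}
C–D (8): add. Components now {A} {B,E} {C,D}
D–E (11): add. Components now {A} {B,C,D,E}
A–E (13): add. Components now {A,B,C,D,E}
MST edges: B–E, C–D, D–E, A–E; total weight 6+8+11+13 = 38.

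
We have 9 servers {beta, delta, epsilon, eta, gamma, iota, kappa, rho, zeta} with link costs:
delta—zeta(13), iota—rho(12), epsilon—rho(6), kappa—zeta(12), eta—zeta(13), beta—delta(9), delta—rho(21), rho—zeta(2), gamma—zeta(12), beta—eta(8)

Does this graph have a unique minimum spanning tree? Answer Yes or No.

Sort edges by weight, then run Kruskal:
rho—zeta (2): add — endpoints in different components.
epsilon—rho (6): add — endpoints in different components.
beta—eta (8): add — endpoints in different components.
beta—delta (9): add — endpoints in different components.
gamma—zeta (12): add — endpoints in different components.
iota—rho (12): add — endpoints in different components.
kappa—zeta (12): add — endpoints in different components.
delta—zeta (13): add — endpoints in different components.
Non-tree edge eta—zeta has weight 13, equal to the heaviest edge on its tree cycle — swapping gives another MST of the same weight. Not unique.

No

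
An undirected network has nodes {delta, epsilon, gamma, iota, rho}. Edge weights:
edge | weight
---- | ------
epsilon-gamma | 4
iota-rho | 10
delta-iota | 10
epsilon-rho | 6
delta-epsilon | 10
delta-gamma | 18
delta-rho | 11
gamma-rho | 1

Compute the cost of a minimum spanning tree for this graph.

25

Prim, starting at epsilon.
Step 1: cheapest edge leaving the tree is epsilon-gamma (4); add gamma.
Step 2: cheapest edge leaving the tree is gamma-rho (1); add rho.
Step 3: cheapest edge leaving the tree is delta-epsilon (10); add delta.
Step 4: cheapest edge leaving the tree is delta-iota (10); add iota.
MST edges: epsilon-gamma, gamma-rho, delta-epsilon, delta-iota; total weight 4+1+10+10 = 25.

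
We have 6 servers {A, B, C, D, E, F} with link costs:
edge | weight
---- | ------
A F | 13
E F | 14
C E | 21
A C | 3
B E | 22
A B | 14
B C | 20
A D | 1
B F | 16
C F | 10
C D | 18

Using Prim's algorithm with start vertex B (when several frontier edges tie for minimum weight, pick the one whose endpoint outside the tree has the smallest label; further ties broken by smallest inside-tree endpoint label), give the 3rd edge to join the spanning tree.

Grow the tree from B using Prim:
Step 1: cheapest edge leaving the tree is A B (14); add A.
Step 2: cheapest edge leaving the tree is A D (1); add D.
Step 3: cheapest edge leaving the tree is A C (3); add C.
Step 4: cheapest edge leaving the tree is C F (10); add F.
Step 5: cheapest edge leaving the tree is E F (14); add E.
The 3rd edge added is A C.

A-C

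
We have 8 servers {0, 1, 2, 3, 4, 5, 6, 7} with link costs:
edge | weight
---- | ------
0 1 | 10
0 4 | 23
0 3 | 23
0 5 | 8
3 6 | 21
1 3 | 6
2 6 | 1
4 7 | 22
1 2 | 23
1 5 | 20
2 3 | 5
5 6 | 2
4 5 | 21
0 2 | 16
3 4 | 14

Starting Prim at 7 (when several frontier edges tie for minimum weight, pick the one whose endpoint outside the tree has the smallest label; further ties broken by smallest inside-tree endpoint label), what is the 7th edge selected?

0-5

Grow the tree from 7 using Prim:
Step 1: cheapest edge leaving the tree is 4 7 (22); add 4.
Step 2: cheapest edge leaving the tree is 3 4 (14); add 3.
Step 3: cheapest edge leaving the tree is 2 3 (5); add 2.
Step 4: cheapest edge leaving the tree is 2 6 (1); add 6.
Step 5: cheapest edge leaving the tree is 5 6 (2); add 5.
Step 6: cheapest edge leaving the tree is 1 3 (6); add 1.
Step 7: cheapest edge leaving the tree is 0 5 (8); add 0.
The 7th edge added is 0 5.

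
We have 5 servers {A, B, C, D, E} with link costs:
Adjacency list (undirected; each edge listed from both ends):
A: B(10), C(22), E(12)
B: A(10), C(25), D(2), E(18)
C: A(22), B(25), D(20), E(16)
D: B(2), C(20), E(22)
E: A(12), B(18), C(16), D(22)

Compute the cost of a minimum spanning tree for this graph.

Prim, starting at C.
Step 1: cheapest edge leaving the tree is C E (16); add E.
Step 2: cheapest edge leaving the tree is A E (12); add A.
Step 3: cheapest edge leaving the tree is A B (10); add B.
Step 4: cheapest edge leaving the tree is B D (2); add D.
MST edges: C E, A E, A B, B D; total weight 16+12+10+2 = 40.

40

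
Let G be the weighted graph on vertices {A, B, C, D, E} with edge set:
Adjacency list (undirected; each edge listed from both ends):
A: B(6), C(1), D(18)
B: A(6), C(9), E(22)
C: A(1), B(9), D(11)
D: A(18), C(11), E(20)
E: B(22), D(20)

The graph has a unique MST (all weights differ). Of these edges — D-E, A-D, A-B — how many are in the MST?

2

Kruskal's algorithm — process edges by increasing weight (ties by edge label):
A-C (1): add. Components now {A,C} {B} {D} {E}
A-B (6): add. Components now {A,B,C} {D} {E}
B-C (9): skip — B and C already connected.
C-D (11): add. Components now {A,B,C,D} {E}
A-D (18): skip — A and D already connected.
D-E (20): add. Components now {A,B,C,D,E}
MST edge set: {A-C, A-B, C-D, D-E}.
Of the listed edges, {D-E, A-B} are in the MST → 2.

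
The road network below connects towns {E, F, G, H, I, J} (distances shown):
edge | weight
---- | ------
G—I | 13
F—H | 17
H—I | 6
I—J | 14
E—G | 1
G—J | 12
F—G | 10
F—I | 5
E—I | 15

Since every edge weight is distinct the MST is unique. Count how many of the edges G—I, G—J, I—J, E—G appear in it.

2

Sort edges by weight, then run Kruskal:
E—G (1): add — endpoints in different components.
F—I (5): add — endpoints in different components.
H—I (6): add — endpoints in different components.
F—G (10): add — endpoints in different components.
G—J (12): add — endpoints in different components.
MST edge set: {E—G, F—I, H—I, F—G, G—J}.
Of the listed edges, {G—J, E—G} are in the MST → 2.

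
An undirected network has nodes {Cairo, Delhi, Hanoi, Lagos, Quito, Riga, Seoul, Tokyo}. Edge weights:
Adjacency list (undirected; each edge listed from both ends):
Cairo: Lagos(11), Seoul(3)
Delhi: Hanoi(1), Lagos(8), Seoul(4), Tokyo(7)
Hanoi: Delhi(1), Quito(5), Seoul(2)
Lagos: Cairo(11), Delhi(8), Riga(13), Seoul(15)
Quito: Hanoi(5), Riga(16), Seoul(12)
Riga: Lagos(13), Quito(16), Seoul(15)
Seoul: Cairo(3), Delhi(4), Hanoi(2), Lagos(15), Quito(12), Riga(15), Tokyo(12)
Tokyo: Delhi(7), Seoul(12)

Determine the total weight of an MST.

Prim, starting at Riga.
Step 1: frontier [Lagos—Riga 13, Riga—Seoul 15, Quito—Riga 16] → take Lagos—Riga (13); add Lagos.
Step 2: frontier [Delhi—Lagos 8, Cairo—Lagos 11, Lagos—Seoul 15, Riga—Seoul 15, Quito—Riga 16] → take Delhi—Lagos (8); add Delhi.
Step 3: frontier [Delhi—Hanoi 1, Delhi—Seoul 4, Delhi—Tokyo 7, Cairo—Lagos 11, Lagos—Seoul 15, Riga—Seoul 15, Quito—Riga 16] → take Delhi—Hanoi (1); add Hanoi.
Step 4: frontier [Delhi—Seoul 4, Delhi—Tokyo 7, Hanoi—Seoul 2, Hanoi—Quito 5, Cairo—Lagos 11, Lagos—Seoul 15, Riga—Seoul 15, Quito—Riga 16] → take Hanoi—Seoul (2); add Seoul.
Step 5: frontier [Delhi—Tokyo 7, Hanoi—Quito 5, Cairo—Lagos 11, Quito—Riga 16, Cairo—Seoul 3, Quito—Seoul 12, Seoul—Tokyo 12] → take Cairo—Seoul (3); add Cairo.
Step 6: frontier [Delhi—Tokyo 7, Hanoi—Quito 5, Quito—Riga 16, Quito—Seoul 12, Seoul—Tokyo 12] → take Hanoi—Quito (5); add Quito.
Step 7: frontier [Delhi—Tokyo 7, Seoul—Tokyo 12] → take Delhi—Tokyo (7); add Tokyo.
MST edges: Lagos—Riga, Delhi—Lagos, Delhi—Hanoi, Hanoi—Seoul, Cairo—Seoul, Hanoi—Quito, Delhi—Tokyo; total weight 13+8+1+2+3+5+7 = 39.

39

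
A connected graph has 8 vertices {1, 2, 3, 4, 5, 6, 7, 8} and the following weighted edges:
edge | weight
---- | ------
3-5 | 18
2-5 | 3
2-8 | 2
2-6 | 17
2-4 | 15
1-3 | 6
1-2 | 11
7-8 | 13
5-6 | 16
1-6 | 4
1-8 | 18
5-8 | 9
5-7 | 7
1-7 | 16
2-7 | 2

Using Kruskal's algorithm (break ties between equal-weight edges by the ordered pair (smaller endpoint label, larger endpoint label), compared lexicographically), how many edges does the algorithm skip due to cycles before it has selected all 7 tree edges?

3

Kruskal: consider edges lightest-first.
2-7 (2): add — endpoints in different components.
2-8 (2): add — endpoints in different components.
2-5 (3): add — endpoints in different components.
1-6 (4): add — endpoints in different components.
1-3 (6): add — endpoints in different components.
5-7 (7): skip — 5 and 7 already connected.
5-8 (9): skip — 5 and 8 already connected.
1-2 (11): add — endpoints in different components.
7-8 (13): skip — 7 and 8 already connected.
2-4 (15): add — endpoints in different components.
Edges rejected before the tree was complete: 3.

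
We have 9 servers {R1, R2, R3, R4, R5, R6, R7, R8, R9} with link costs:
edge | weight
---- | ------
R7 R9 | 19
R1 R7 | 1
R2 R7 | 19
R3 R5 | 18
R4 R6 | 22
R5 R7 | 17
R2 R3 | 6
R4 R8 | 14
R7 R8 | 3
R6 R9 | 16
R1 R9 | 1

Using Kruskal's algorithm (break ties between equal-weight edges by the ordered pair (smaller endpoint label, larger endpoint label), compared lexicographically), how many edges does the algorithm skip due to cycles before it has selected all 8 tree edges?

0

Sort edges by weight, then run Kruskal:
R1 R7 (1): add — endpoints in different components.
R1 R9 (1): add — endpoints in different components.
R7 R8 (3): add — endpoints in different components.
R2 R3 (6): add — endpoints in different components.
R4 R8 (14): add — endpoints in different components.
R6 R9 (16): add — endpoints in different components.
R5 R7 (17): add — endpoints in different components.
R3 R5 (18): add — endpoints in different components.
Edges rejected before the tree was complete: 0.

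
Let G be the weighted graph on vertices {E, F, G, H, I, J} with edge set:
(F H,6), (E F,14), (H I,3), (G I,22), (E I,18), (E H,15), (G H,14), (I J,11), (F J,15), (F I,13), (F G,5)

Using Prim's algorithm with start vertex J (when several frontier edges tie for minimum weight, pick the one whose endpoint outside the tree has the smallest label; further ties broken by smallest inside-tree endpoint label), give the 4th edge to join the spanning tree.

Grow the tree from J using Prim:
Step 1: frontier [I J 11, F J 15] → take I J (11); add I.
Step 2: frontier [H I 3, F I 13, E I 18, G I 22, F J 15] → take H I (3); add H.
Step 3: frontier [F H 6, G H 14, E H 15, F I 13, E I 18, G I 22, F J 15] → take F H (6); add F.
Step 4: frontier [F G 5, E F 14, G H 14, E H 15, E I 18, G I 22] → take F G (5); add G.
Step 5: frontier [E F 14, E H 15, E I 18] → take E F (14); add E.
The 4th edge added is F G.

F-G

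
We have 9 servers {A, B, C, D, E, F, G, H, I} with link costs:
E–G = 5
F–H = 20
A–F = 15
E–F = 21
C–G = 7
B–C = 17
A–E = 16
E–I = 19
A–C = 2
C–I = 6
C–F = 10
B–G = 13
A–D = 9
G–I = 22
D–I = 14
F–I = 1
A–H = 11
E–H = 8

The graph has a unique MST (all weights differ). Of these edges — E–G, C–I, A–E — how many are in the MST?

2

Sort edges by weight, then run Kruskal:
F–I (1): add — endpoints in different components.
A–C (2): add — endpoints in different components.
E–G (5): add — endpoints in different components.
C–I (6): add — endpoints in different components.
C–G (7): add — endpoints in different components.
E–H (8): add — endpoints in different components.
A–D (9): add — endpoints in different components.
C–F (10): skip — C and F already connected.
A–H (11): skip — A and H already connected.
B–G (13): add — endpoints in different components.
MST edge set: {F–I, A–C, E–G, C–I, C–G, E–H, A–D, B–G}.
Of the listed edges, {E–G, C–I} are in the MST → 2.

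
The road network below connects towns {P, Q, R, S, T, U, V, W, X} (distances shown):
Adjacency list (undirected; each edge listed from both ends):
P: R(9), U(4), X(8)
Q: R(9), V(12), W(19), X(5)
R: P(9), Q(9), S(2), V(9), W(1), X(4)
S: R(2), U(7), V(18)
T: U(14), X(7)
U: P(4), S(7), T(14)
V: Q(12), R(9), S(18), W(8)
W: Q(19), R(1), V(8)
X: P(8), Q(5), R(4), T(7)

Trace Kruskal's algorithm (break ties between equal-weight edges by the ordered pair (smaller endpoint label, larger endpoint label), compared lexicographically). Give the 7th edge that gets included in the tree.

Kruskal: consider edges lightest-first.
R—W (1): add — endpoints in different components.
R—S (2): add — endpoints in different components.
P—U (4): add — endpoints in different components.
R—X (4): add — endpoints in different components.
Q—X (5): add — endpoints in different components.
S—U (7): add — endpoints in different components.
T—X (7): add — endpoints in different components.
P—X (8): skip — P and X already connected.
V—W (8): add — endpoints in different components.
The 7th edge added is T—X.

T-X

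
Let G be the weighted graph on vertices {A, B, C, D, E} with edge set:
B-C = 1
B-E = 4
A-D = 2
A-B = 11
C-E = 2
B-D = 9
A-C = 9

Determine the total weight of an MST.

14

Grow the tree from D using Prim:
Step 1: cheapest edge leaving the tree is A-D (2); add A.
Step 2: cheapest edge leaving the tree is B-D (9); add B.
Step 3: cheapest edge leaving the tree is B-C (1); add C.
Step 4: cheapest edge leaving the tree is C-E (2); add E.
MST edges: A-D, B-D, B-C, C-E; total weight 2+9+1+2 = 14.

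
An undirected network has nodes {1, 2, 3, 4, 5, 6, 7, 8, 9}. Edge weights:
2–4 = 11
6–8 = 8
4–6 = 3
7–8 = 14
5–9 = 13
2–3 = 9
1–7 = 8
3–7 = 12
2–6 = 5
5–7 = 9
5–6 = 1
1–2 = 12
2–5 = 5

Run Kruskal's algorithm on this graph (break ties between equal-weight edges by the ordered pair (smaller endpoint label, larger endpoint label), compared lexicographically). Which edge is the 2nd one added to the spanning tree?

Kruskal's algorithm — process edges by increasing weight (ties by edge label):
5–6 (1): add — endpoints in different components.
4–6 (3): add — endpoints in different components.
2–5 (5): add — endpoints in different components.
2–6 (5): skip — 2 and 6 already connected.
1–7 (8): add — endpoints in different components.
6–8 (8): add — endpoints in different components.
2–3 (9): add — endpoints in different components.
5–7 (9): add — endpoints in different components.
2–4 (11): skip — 2 and 4 already connected.
1–2 (12): skip — 1 and 2 already connected.
3–7 (12): skip — 3 and 7 already connected.
5–9 (13): add — endpoints in different components.
The 2nd edge added is 4–6.

4-6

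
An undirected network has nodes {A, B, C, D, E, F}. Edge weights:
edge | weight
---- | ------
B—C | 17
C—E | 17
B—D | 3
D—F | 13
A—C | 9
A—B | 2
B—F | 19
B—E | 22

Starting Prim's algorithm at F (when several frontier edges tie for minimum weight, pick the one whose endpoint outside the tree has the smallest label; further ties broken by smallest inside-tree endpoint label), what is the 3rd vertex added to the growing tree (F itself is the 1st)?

Prim's algorithm from F:
Step 1: frontier [D—F 13, B—F 19] → take D—F (13); add D.
Step 2: frontier [B—D 3, B—F 19] → take B—D (3); add B.
Step 3: frontier [A—B 2, B—C 17, B—E 22] → take A—B (2); add A.
Step 4: frontier [A—C 9, B—C 17, B—E 22] → take A—C (9); add C.
Step 5: frontier [B—E 22, C—E 17] → take C—E (17); add E.
Vertex order: F, D, B, A, C, E. The 3rd vertex is B.

B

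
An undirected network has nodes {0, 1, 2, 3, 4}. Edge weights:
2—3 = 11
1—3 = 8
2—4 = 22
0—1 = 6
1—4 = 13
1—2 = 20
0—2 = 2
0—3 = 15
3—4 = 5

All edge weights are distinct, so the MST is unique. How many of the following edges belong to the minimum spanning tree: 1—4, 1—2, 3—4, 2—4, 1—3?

2

Kruskal's algorithm — process edges by increasing weight (ties by edge label):
0—2 (2): add — endpoints in different components.
3—4 (5): add — endpoints in different components.
0—1 (6): add — endpoints in different components.
1—3 (8): add — endpoints in different components.
MST edge set: {0—2, 3—4, 0—1, 1—3}.
Of the listed edges, {3—4, 1—3} are in the MST → 2.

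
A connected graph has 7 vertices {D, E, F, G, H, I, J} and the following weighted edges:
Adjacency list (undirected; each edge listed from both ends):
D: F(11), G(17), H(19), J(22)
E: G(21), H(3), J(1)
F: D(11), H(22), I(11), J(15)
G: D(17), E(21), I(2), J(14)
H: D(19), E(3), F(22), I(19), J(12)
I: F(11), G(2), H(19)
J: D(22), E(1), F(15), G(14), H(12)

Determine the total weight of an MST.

42

Prim, starting at E.
Step 1: cheapest edge leaving the tree is E—J (1); add J.
Step 2: cheapest edge leaving the tree is E—H (3); add H.
Step 3: cheapest edge leaving the tree is G—J (14); add G.
Step 4: cheapest edge leaving the tree is G—I (2); add I.
Step 5: cheapest edge leaving the tree is F—I (11); add F.
Step 6: cheapest edge leaving the tree is D—F (11); add D.
MST edges: E—J, E—H, G—J, G—I, F—I, D—F; total weight 1+3+14+2+11+11 = 42.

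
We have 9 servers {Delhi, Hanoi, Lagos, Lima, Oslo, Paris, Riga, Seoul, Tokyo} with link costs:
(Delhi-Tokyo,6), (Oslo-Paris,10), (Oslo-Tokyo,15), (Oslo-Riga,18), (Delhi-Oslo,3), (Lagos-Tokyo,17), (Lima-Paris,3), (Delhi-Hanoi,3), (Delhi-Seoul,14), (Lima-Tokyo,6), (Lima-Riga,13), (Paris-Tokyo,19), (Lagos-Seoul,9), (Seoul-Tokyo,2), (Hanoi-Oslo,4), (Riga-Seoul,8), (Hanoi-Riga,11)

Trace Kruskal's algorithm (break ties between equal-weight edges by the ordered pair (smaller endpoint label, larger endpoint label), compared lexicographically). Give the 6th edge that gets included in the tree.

Sort edges by weight, then run Kruskal:
Seoul-Tokyo (2): add — endpoints in different components.
Delhi-Hanoi (3): add — endpoints in different components.
Delhi-Oslo (3): add — endpoints in different components.
Lima-Paris (3): add — endpoints in different components.
Hanoi-Oslo (4): skip — Hanoi and Oslo already connected.
Delhi-Tokyo (6): add — endpoints in different components.
Lima-Tokyo (6): add — endpoints in different components.
Riga-Seoul (8): add — endpoints in different components.
Lagos-Seoul (9): add — endpoints in different components.
The 6th edge added is Lima-Tokyo.

Lima-Tokyo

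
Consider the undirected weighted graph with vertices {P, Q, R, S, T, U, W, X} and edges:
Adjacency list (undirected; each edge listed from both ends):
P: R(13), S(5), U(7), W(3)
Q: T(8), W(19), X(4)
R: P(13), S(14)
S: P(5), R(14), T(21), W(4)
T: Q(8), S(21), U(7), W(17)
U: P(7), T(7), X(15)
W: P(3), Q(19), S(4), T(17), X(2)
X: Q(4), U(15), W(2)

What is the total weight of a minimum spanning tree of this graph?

Sort edges by weight, then run Kruskal:
W X (2): add — endpoints in different components.
P W (3): add — endpoints in different components.
Q X (4): add — endpoints in different components.
S W (4): add — endpoints in different components.
P S (5): skip — P and S already connected.
P U (7): add — endpoints in different components.
T U (7): add — endpoints in different components.
Q T (8): skip — T and Q already connected.
P R (13): add — endpoints in different components.
MST edges: W X, P W, Q X, S W, P U, T U, P R; total weight 2+3+4+4+7+7+13 = 40.

40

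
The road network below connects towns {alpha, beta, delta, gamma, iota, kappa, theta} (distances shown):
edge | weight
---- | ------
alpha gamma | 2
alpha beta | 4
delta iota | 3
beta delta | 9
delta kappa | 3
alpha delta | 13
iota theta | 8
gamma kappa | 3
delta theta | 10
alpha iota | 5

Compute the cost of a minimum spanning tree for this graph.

Sort edges by weight, then run Kruskal:
alpha gamma (2): add — endpoints in different components.
delta iota (3): add — endpoints in different components.
delta kappa (3): add — endpoints in different components.
gamma kappa (3): add — endpoints in different components.
alpha beta (4): add — endpoints in different components.
alpha iota (5): skip — iota and alpha already connected.
iota theta (8): add — endpoints in different components.
MST edges: alpha gamma, delta iota, delta kappa, gamma kappa, alpha beta, iota theta; total weight 2+3+3+3+4+8 = 23.

23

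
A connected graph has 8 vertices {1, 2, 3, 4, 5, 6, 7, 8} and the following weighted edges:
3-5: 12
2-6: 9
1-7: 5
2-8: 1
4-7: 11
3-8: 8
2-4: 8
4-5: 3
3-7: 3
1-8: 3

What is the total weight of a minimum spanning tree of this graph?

32

Kruskal's algorithm — process edges by increasing weight (ties by edge label):
2-8 (1): add — endpoints in different components.
1-8 (3): add — endpoints in different components.
3-7 (3): add — endpoints in different components.
4-5 (3): add — endpoints in different components.
1-7 (5): add — endpoints in different components.
2-4 (8): add — endpoints in different components.
3-8 (8): skip — 3 and 8 already connected.
2-6 (9): add — endpoints in different components.
MST edges: 2-8, 1-8, 3-7, 4-5, 1-7, 2-4, 2-6; total weight 1+3+3+3+5+8+9 = 32.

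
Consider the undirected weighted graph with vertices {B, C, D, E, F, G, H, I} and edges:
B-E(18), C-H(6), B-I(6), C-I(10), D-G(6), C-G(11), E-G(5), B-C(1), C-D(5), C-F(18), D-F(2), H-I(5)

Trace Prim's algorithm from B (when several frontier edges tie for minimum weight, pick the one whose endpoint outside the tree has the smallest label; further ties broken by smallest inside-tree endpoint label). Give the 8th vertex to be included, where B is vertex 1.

Prim, starting at B.
Step 1: cheapest edge leaving the tree is B-C (1); add C.
Step 2: cheapest edge leaving the tree is C-D (5); add D.
Step 3: cheapest edge leaving the tree is D-F (2); add F.
Step 4: cheapest edge leaving the tree is D-G (6); add G.
Step 5: cheapest edge leaving the tree is E-G (5); add E.
Step 6: cheapest edge leaving the tree is C-H (6); add H.
Step 7: cheapest edge leaving the tree is H-I (5); add I.
Vertex order: B, C, D, F, G, E, H, I. The 8th vertex is I.

I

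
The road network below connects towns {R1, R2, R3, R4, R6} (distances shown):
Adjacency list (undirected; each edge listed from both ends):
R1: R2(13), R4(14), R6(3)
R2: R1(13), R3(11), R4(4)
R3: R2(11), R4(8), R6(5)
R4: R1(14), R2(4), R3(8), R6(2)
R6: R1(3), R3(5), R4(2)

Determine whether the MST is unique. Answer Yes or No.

Sort edges by weight, then run Kruskal:
R4–R6 (2): add — endpoints in different components.
R1–R6 (3): add — endpoints in different components.
R2–R4 (4): add — endpoints in different components.
R3–R6 (5): add — endpoints in different components.
Every non-tree edge has weight strictly greater than the heaviest edge on the tree path between its endpoints, so the MST is unique.

Yes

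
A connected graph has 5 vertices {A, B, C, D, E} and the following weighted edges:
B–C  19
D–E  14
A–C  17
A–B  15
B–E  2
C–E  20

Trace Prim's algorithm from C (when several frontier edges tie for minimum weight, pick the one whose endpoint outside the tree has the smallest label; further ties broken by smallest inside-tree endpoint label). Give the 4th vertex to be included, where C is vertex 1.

E

Prim's algorithm from C:
Step 1: frontier [A–C 17, B–C 19, C–E 20] → take A–C (17); add A.
Step 2: frontier [A–B 15, B–C 19, C–E 20] → take A–B (15); add B.
Step 3: frontier [B–E 2, C–E 20] → take B–E (2); add E.
Step 4: frontier [D–E 14] → take D–E (14); add D.
Vertex order: C, A, B, E, D. The 4th vertex is E.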